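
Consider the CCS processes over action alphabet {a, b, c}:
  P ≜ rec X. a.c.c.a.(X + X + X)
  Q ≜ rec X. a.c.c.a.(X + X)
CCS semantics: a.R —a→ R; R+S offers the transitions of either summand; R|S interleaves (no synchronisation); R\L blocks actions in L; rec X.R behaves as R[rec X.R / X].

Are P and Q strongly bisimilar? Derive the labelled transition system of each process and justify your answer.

P's transition system — 5 states:
  m0 = rec X. a.c.c.a.(X + X + X) | ··a··> m1
  m1 = c.c.a.((rec X. a.c.c.a.(X + X + X)) + (rec X. a.c.c.a.(X + X + X)) + (rec X. a.c.c.a.(X + X + X))) | ··c··> m2
  m2 = c.a.((rec X. a.c.c.a.(X + X + X)) + (rec X. a.c.c.a.(X + X + X)) + (rec X. a.c.c.a.(X + X + X))) | ··c··> m3
  m3 = a.((rec X. a.c.c.a.(X + X + X)) + (rec X. a.c.c.a.(X + X + X)) + (rec X. a.c.c.a.(X + X + X))) | ··a··> m4
  m4 = (rec X. a.c.c.a.(X + X + X)) + (rec X. a.c.c.a.(X + X + X)) + (rec X. a.c.c.a.(X + X + X)) | ··a··> m1
Q's transition system — 5 states:
  n0 = rec X. a.c.c.a.(X + X) | ··a··> n1
  n1 = c.c.a.((rec X. a.c.c.a.(X + X)) + (rec X. a.c.c.a.(X + X))) | ··c··> n2
  n2 = c.a.((rec X. a.c.c.a.(X + X)) + (rec X. a.c.c.a.(X + X))) | ··c··> n3
  n3 = a.((rec X. a.c.c.a.(X + X)) + (rec X. a.c.c.a.(X + X))) | ··a··> n4
  n4 = (rec X. a.c.c.a.(X + X)) + (rec X. a.c.c.a.(X + X)) | ··a··> n1
Coarsest stable partition (strong bisimilarity classes):
  B0 = {m0, m4, n0, n4}
  B1 = {m1, n1}
  B2 = {m2, n2}
  B3 = {m3, n3}
m0 ∈ B0, n0 ∈ B0 → same block

P ~ Q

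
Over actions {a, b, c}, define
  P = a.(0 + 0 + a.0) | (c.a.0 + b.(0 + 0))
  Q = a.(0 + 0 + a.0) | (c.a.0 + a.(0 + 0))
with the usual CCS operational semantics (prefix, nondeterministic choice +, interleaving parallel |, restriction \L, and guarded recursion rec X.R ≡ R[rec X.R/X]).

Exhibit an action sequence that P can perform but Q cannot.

b

Reachable graph of P (12 states):
  u0 = a.(0 + 0 + a.0) | (c.a.0 + b.(0 + 0)) has moves =a=> u1, =b=> u2, =c=> u3
  u1 = (0 + 0 + a.0) | (c.a.0 + b.(0 + 0)) has moves =a=> u4, =b=> u5, =c=> u6
  u2 = a.(0 + 0 + a.0) | (0 + 0) has moves =a=> u5
  u3 = a.(0 + 0 + a.0) | a.0 has moves =a=> u6, =a=> u7
  u4 = 0 | (c.a.0 + b.(0 + 0)) has moves =b=> u8, =c=> u9
  u5 = (0 + 0 + a.0) | (0 + 0) has moves =a=> u8
  u6 = (0 + 0 + a.0) | a.0 has moves =a=> u10, =a=> u9
  u7 = a.(0 + 0 + a.0) | 0 has moves =a=> u10
  u8 = 0 | (0 + 0) has moves ·
  u9 = 0 | a.0 has moves =a=> u11
  u10 = (0 + 0 + a.0) | 0 has moves =a=> u11
  u11 = 0 | 0 has moves ·
Reachable graph of Q (12 states):
  v0 = a.(0 + 0 + a.0) | (c.a.0 + a.(0 + 0)) has moves =a=> v1, =a=> v2, =c=> v3
  v1 = (0 + 0 + a.0) | (c.a.0 + a.(0 + 0)) has moves =a=> v4, =a=> v5, =c=> v6
  v2 = a.(0 + 0 + a.0) | (0 + 0) has moves =a=> v4
  v3 = a.(0 + 0 + a.0) | a.0 has moves =a=> v6, =a=> v7
  v4 = (0 + 0 + a.0) | (0 + 0) has moves =a=> v8
  v5 = 0 | (c.a.0 + a.(0 + 0)) has moves =a=> v8, =c=> v9
  v6 = (0 + 0 + a.0) | a.0 has moves =a=> v10, =a=> v9
  v7 = a.(0 + 0 + a.0) | 0 has moves =a=> v10
  v8 = 0 | (0 + 0) has moves ·
  v9 = 0 | a.0 has moves =a=> v11
  v10 = (0 + 0 + a.0) | 0 has moves =a=> v11
  v11 = 0 | 0 has moves ·
Run σ = ⟨b⟩ on P: start {u0}
  step 1 (b): {u2}
  P completes σ.
Run σ = ⟨b⟩ on Q: start {v0}
  step 1 (b): ∅  — Q cannot continue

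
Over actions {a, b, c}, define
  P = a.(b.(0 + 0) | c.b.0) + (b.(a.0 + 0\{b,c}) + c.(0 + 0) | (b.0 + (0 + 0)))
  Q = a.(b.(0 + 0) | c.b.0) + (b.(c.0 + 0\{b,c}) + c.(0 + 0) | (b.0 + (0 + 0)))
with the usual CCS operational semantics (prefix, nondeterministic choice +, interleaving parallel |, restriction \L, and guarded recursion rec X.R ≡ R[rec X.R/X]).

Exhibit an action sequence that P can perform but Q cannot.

ba

LTS(P): 11 reachable states
  u0 = a.(b.(0 + 0) | c.b.0) + (b.(a.0 + 0\{b,c}) + c.(0 + 0) | (b.0 + (0 + 0))) :: —a→ u1, —b→ u2, —b→ u3, —c→ u4
  u1 = b.(0 + 0) | c.b.0 :: —b→ u5, —c→ u6
  u2 = a.0 + 0\{b,c} :: —a→ u7
  u3 = c.(0 + 0) | 0 :: —c→ u8
  u4 = (0 + 0) | (b.0 + (0 + 0)) :: —b→ u8
  u5 = (0 + 0) | c.b.0 :: —c→ u9
  u6 = b.(0 + 0) | b.0 :: —b→ u10, —b→ u9
  u7 = 0 :: ∅
  u8 = (0 + 0) | 0 :: ∅
  u9 = (0 + 0) | b.0 :: —b→ u8
  u10 = b.(0 + 0) | 0 :: —b→ u8
LTS(Q): 11 reachable states
  v0 = a.(b.(0 + 0) | c.b.0) + (b.(c.0 + 0\{b,c}) + c.(0 + 0) | (b.0 + (0 + 0))) :: —a→ v1, —b→ v2, —b→ v3, —c→ v4
  v1 = b.(0 + 0) | c.b.0 :: —b→ v5, —c→ v6
  v2 = c.(0 + 0) | 0 :: —c→ v7
  v3 = c.0 + 0\{b,c} :: —c→ v8
  v4 = (0 + 0) | (b.0 + (0 + 0)) :: —b→ v7
  v5 = (0 + 0) | c.b.0 :: —c→ v9
  v6 = b.(0 + 0) | b.0 :: —b→ v10, —b→ v9
  v7 = (0 + 0) | 0 :: ∅
  v8 = 0 :: ∅
  v9 = (0 + 0) | b.0 :: —b→ v7
  v10 = b.(0 + 0) | 0 :: —b→ v7
Executing ba from P (initial set {u0}):
  step 1 (b): {u2, u3}
  step 2 (a): {u7}
  P completes σ.
Executing ba from Q (initial set {v0}):
  step 1 (b): {v2, v3}
  step 2 (a): ∅ (Q stuck)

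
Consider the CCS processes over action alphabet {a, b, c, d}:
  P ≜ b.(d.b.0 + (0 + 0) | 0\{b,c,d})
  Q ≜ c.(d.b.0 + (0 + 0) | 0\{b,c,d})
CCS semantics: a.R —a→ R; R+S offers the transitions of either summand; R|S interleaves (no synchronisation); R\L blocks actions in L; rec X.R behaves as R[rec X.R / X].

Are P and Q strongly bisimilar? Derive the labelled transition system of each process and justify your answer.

P's transition system — 4 states:
  m0 = b.(d.b.0 + (0 + 0) | 0\{b,c,d}) → --b--▸ m1
  m1 = d.b.0 + (0 + 0) | 0\{b,c,d} → --d--▸ m2
  m2 = b.0 → --b--▸ m3
  m3 = 0 → deadlocked
Q's transition system — 4 states:
  n0 = c.(d.b.0 + (0 + 0) | 0\{b,c,d}) → --c--▸ n1
  n1 = d.b.0 + (0 + 0) | 0\{b,c,d} → --d--▸ n2
  n2 = b.0 → --b--▸ n3
  n3 = 0 → deadlocked
Coarsest stable partition (strong bisimilarity classes):
  B0 = {m0}
  B1 = {m1, n1}
  B2 = {m2, n2}
  B3 = {m3, n3}
  B4 = {n0}
m0 ∈ B0, n0 ∈ B4 → different blocks

P ≁ Q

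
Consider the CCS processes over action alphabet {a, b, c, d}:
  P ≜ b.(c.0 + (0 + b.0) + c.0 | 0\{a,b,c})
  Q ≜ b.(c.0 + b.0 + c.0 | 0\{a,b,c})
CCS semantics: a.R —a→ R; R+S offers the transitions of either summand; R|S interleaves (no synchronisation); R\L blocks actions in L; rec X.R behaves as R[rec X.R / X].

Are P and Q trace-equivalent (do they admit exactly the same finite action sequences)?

traces(P) = traces(Q)

LTS(P): 4 reachable states
  m0 = b.(c.0 + (0 + b.0) + c.0 | 0\{a,b,c}) → ··b··> m1
  m1 = c.0 + (0 + b.0) + c.0 | 0\{a,b,c} → ··b··> m2, ··c··> m2, ··c··> m3
  m2 = 0 → ·
  m3 = 0 | 0\{a,b,c} → ·
LTS(Q): 4 reachable states
  n0 = b.(c.0 + b.0 + c.0 | 0\{a,b,c}) → ··b··> n1
  n1 = c.0 + b.0 + c.0 | 0\{a,b,c} → ··b··> n2, ··c··> n2, ··c··> n3
  n2 = 0 → ·
  n3 = 0 | 0\{a,b,c} → ·
Coarsest stable partition (strong bisimilarity classes):
  B0 = {m0, n0}
  B1 = {m1, n1}
  B2 = {m2, m3, n2, n3}
m0 ∈ B0, n0 ∈ B0 → same block
Bisimilar ⇒ trace-equivalent.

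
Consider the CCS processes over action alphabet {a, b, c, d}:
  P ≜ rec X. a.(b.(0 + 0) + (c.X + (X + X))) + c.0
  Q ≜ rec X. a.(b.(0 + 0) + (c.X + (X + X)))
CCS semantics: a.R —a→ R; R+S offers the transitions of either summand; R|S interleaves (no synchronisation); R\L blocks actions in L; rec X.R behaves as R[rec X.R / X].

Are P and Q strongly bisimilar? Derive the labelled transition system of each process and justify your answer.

P's transition system — 4 states:
  u0 = rec X. a.(b.(0 + 0) + (c.X + (X + X))) + c.0 ⊢ -a-> u1, -c-> u2
  u1 = b.(0 + 0) + (c.(rec X. a.(b.(0 + 0) + (c.X + (X + X))) + c.0) + ((rec X. a.(b.(0 + 0) + (c.X + (X + X))) + c.0) + (rec X. a.(b.(0 + 0) + (c.X + (X + X))) + c.0))) ⊢ -a-> u1, -b-> u3, -c-> u0, -c-> u2
  u2 = 0 ⊢ deadlocked
  u3 = 0 + 0 ⊢ deadlocked
Q's transition system — 3 states:
  v0 = rec X. a.(b.(0 + 0) + (c.X + (X + X))) ⊢ -a-> v1
  v1 = b.(0 + 0) + (c.(rec X. a.(b.(0 + 0) + (c.X + (X + X)))) + ((rec X. a.(b.(0 + 0) + (c.X + (X + X)))) + (rec X. a.(b.(0 + 0) + (c.X + (X + X)))))) ⊢ -a-> v1, -b-> v2, -c-> v0
  v2 = 0 + 0 ⊢ deadlocked
Bisimilarity quotient blocks:
  B0 = {u0}
  B1 = {u1}
  B2 = {u2, u3, v2}
  B3 = {v0}
  B4 = {v1}
u0 ∈ B0, v0 ∈ B3 → different blocks

P ≁ Q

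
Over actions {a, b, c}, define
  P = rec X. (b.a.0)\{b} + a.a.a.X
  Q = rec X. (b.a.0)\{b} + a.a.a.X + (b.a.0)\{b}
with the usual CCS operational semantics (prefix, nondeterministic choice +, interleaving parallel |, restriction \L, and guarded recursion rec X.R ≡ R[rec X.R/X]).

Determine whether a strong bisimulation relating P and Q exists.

P's transition system — 3 states:
  u0 = rec X. (b.a.0)\{b} + a.a.a.X → --a--▸ u1
  u1 = a.a.(rec X. (b.a.0)\{b} + a.a.a.X) → --a--▸ u2
  u2 = a.(rec X. (b.a.0)\{b} + a.a.a.X) → --a--▸ u0
Q's transition system — 3 states:
  v0 = rec X. (b.a.0)\{b} + a.a.a.X + (b.a.0)\{b} → --a--▸ v1
  v1 = a.a.(rec X. (b.a.0)\{b} + a.a.a.X + (b.a.0)\{b}) → --a--▸ v2
  v2 = a.(rec X. (b.a.0)\{b} + a.a.a.X + (b.a.0)\{b}) → --a--▸ v0
Partition-refinement fixed point:
  B0 = {u0, u1, u2, v0, v1, v2}
u0 ∈ B0, v0 ∈ B0 → same block

P ~ Q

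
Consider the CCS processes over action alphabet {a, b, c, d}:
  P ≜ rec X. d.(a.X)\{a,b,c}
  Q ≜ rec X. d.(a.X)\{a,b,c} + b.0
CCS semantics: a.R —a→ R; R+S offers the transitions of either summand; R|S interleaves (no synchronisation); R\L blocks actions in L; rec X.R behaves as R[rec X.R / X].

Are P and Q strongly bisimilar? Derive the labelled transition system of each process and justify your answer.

LTS(P): 2 reachable states
  s0 = rec X. d.(a.X)\{a,b,c} :: --d--▸ s1
  s1 = (a.(rec X. d.(a.X)\{a,b,c}))\{a,b,c} :: (no moves)
LTS(Q): 3 reachable states
  t0 = rec X. d.(a.X)\{a,b,c} + b.0 :: --b--▸ t1, --d--▸ t2
  t1 = 0 :: (no moves)
  t2 = (a.(rec X. d.(a.X)\{a,b,c} + b.0))\{a,b,c} :: (no moves)
Bisimilarity quotient blocks:
  B0 = {s0}
  B1 = {s1, t1, t2}
  B2 = {t0}
s0 ∈ B0, t0 ∈ B2 → different blocks

P ≁ Q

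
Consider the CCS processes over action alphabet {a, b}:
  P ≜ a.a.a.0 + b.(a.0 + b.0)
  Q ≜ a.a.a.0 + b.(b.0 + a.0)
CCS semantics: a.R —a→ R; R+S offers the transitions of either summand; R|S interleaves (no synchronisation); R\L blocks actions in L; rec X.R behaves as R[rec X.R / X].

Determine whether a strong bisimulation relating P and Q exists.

P's transition system — 5 states:
  s0 = a.a.a.0 + b.(a.0 + b.0) :: --a--▸ s1, --b--▸ s2
  s1 = a.a.0 :: --a--▸ s3
  s2 = a.0 + b.0 :: --a--▸ s4, --b--▸ s4
  s3 = a.0 :: --a--▸ s4
  s4 = 0 :: (no moves)
Q's transition system — 5 states:
  t0 = a.a.a.0 + b.(b.0 + a.0) :: --a--▸ t1, --b--▸ t2
  t1 = a.a.0 :: --a--▸ t3
  t2 = b.0 + a.0 :: --a--▸ t4, --b--▸ t4
  t3 = a.0 :: --a--▸ t4
  t4 = 0 :: (no moves)
Coarsest stable partition (strong bisimilarity classes):
  B0 = {s0, t0}
  B1 = {s1, t1}
  B2 = {s3, t3}
  B3 = {s4, t4}
  B4 = {s2, t2}
s0 ∈ B0, t0 ∈ B0 → same block

P ~ Q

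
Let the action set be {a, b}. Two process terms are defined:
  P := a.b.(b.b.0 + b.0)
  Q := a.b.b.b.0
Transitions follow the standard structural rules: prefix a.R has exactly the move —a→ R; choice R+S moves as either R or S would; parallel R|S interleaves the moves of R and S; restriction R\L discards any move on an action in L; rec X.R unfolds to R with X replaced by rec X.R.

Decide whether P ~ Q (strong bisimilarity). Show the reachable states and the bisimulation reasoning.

not bisimilar

Reachable graph of P (5 states):
  u0 = a.b.(b.b.0 + b.0) → =a=> u1
  u1 = b.(b.b.0 + b.0) → =b=> u2
  u2 = b.b.0 + b.0 → =b=> u3, =b=> u4
  u3 = 0 → ∅
  u4 = b.0 → =b=> u3
Reachable graph of Q (5 states):
  v0 = a.b.b.b.0 → =a=> v1
  v1 = b.b.b.0 → =b=> v2
  v2 = b.b.0 → =b=> v3
  v3 = b.0 → =b=> v4
  v4 = 0 → ∅
Partition-refinement fixed point:
  B0 = {u0}
  B1 = {u1}
  B2 = {u2}
  B3 = {u4, v3}
  B4 = {u3, v4}
  B5 = {v0}
  B6 = {v1}
  B7 = {v2}
u0 ∈ B0, v0 ∈ B5 → different blocks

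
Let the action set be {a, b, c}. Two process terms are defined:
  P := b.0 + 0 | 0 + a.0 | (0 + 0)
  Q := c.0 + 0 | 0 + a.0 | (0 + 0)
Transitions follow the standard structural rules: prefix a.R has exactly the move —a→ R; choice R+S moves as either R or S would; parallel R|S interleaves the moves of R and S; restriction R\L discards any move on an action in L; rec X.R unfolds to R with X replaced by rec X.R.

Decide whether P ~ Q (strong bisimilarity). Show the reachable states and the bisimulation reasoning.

Reachable graph of P (3 states):
  p0 = b.0 + 0 | 0 + a.0 | (0 + 0) :: —a→ p1, —b→ p2
  p1 = 0 | (0 + 0) :: ∅
  p2 = 0 :: ∅
Reachable graph of Q (3 states):
  q0 = c.0 + 0 | 0 + a.0 | (0 + 0) :: —a→ q1, —c→ q2
  q1 = 0 | (0 + 0) :: ∅
  q2 = 0 :: ∅
Partition-refinement fixed point:
  B0 = {p0}
  B1 = {p1, p2, q1, q2}
  B2 = {q0}
p0 ∈ B0, q0 ∈ B2 → different blocks

not bisimilar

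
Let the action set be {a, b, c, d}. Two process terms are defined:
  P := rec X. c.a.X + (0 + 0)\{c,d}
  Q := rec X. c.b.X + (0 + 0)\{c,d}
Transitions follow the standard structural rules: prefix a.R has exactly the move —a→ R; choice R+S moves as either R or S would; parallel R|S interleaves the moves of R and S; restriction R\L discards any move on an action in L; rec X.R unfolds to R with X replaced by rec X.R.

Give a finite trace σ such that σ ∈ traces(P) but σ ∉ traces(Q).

ca

P's transition system — 2 states:
  p0 = rec X. c.a.X + (0 + 0)\{c,d} | -c-> p1
  p1 = a.(rec X. c.a.X + (0 + 0)\{c,d}) | -a-> p0
Q's transition system — 2 states:
  q0 = rec X. c.b.X + (0 + 0)\{c,d} | -c-> q1
  q1 = b.(rec X. c.b.X + (0 + 0)\{c,d}) | -b-> q0
Trace ⟨ca⟩ through P, begin at {p0}:
  after c @ step 1: {p1}
  after a @ step 2: {p0}
  — P admits the full trace.
Trace ⟨ca⟩ through Q, begin at {q0}:
  after c @ step 1: {q1}
  after a @ step 2: ∅  — Q cannot continue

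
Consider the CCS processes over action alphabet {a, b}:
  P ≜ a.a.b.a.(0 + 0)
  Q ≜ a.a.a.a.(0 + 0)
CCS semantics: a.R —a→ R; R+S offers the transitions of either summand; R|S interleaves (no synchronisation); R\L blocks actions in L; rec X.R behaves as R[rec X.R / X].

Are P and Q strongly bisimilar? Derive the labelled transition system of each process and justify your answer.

LTS(P): 5 reachable states
  s0 = a.a.b.a.(0 + 0) :: —a→ s1
  s1 = a.b.a.(0 + 0) :: —a→ s2
  s2 = b.a.(0 + 0) :: —b→ s3
  s3 = a.(0 + 0) :: —a→ s4
  s4 = 0 + 0 :: ∅
LTS(Q): 5 reachable states
  t0 = a.a.a.a.(0 + 0) :: —a→ t1
  t1 = a.a.a.(0 + 0) :: —a→ t2
  t2 = a.a.(0 + 0) :: —a→ t3
  t3 = a.(0 + 0) :: —a→ t4
  t4 = 0 + 0 :: ∅
Bisimilarity quotient blocks:
  B0 = {s0}
  B1 = {s1}
  B2 = {s2}
  B3 = {s3, t3}
  B4 = {s4, t4}
  B5 = {t0}
  B6 = {t1}
  B7 = {t2}
s0 ∈ B0, t0 ∈ B5 → different blocks

not bisimilar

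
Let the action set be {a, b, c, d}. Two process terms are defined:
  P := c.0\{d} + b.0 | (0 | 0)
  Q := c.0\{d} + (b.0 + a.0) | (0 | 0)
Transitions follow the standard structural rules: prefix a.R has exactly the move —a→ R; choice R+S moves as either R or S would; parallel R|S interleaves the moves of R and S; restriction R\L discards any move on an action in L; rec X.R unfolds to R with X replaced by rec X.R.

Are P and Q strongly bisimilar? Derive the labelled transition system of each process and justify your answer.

not bisimilar

Reachable graph of P (3 states):
  s0 = c.0\{d} + b.0 | (0 | 0) has moves ··b··> s1, ··c··> s2
  s1 = 0 | (0 | 0) has moves ∅
  s2 = 0\{d} has moves ∅
Reachable graph of Q (3 states):
  t0 = c.0\{d} + (b.0 + a.0) | (0 | 0) has moves ··a··> t1, ··b··> t1, ··c··> t2
  t1 = 0 | (0 | 0) has moves ∅
  t2 = 0\{d} has moves ∅
Coarsest stable partition (strong bisimilarity classes):
  B0 = {s0}
  B1 = {s1, s2, t1, t2}
  B2 = {t0}
s0 ∈ B0, t0 ∈ B2 → different blocks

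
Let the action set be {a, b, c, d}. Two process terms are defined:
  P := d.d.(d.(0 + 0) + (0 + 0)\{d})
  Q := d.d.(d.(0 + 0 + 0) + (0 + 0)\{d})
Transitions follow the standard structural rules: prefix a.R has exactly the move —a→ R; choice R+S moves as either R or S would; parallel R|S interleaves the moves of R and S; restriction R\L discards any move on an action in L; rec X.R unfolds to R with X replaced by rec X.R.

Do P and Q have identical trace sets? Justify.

traces(P) = traces(Q)

LTS(P): 4 reachable states
  u0 = d.d.(d.(0 + 0) + (0 + 0)\{d}) → ··d··> u1
  u1 = d.(d.(0 + 0) + (0 + 0)\{d}) → ··d··> u2
  u2 = d.(0 + 0) + (0 + 0)\{d} → ··d··> u3
  u3 = 0 + 0 → (no moves)
LTS(Q): 4 reachable states
  v0 = d.d.(d.(0 + 0 + 0) + (0 + 0)\{d}) → ··d··> v1
  v1 = d.(d.(0 + 0 + 0) + (0 + 0)\{d}) → ··d··> v2
  v2 = d.(0 + 0 + 0) + (0 + 0)\{d} → ··d··> v3
  v3 = 0 + 0 + 0 → (no moves)
Bisimilarity quotient blocks:
  B0 = {u0, v0}
  B1 = {u1, v1}
  B2 = {u2, v2}
  B3 = {u3, v3}
u0 ∈ B0, v0 ∈ B0 → same block
Bisimilar ⇒ trace-equivalent.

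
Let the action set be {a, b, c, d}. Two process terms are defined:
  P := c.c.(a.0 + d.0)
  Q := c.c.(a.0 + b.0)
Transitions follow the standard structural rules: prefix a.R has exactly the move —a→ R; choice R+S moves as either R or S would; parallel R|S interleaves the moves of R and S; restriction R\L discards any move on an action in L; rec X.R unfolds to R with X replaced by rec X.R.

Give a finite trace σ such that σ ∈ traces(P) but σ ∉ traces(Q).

ccd

Reachable graph of P (4 states):
  s0 = c.c.(a.0 + d.0) ⊢ -c-> s1
  s1 = c.(a.0 + d.0) ⊢ -c-> s2
  s2 = a.0 + d.0 ⊢ -a-> s3, -d-> s3
  s3 = 0 ⊢ ·
Reachable graph of Q (4 states):
  t0 = c.c.(a.0 + b.0) ⊢ -c-> t1
  t1 = c.(a.0 + b.0) ⊢ -c-> t2
  t2 = a.0 + b.0 ⊢ -a-> t3, -b-> t3
  t3 = 0 ⊢ ·
Executing ccd from P (initial set {s0}):
  step 1 (c): {s1}
  step 2 (c): {s2}
  step 3 (d): {s3}
  P completes σ.
Executing ccd from Q (initial set {t0}):
  step 1 (c): {t1}
  step 2 (c): {t2}
  step 3 (d): ∅  — Q cannot continue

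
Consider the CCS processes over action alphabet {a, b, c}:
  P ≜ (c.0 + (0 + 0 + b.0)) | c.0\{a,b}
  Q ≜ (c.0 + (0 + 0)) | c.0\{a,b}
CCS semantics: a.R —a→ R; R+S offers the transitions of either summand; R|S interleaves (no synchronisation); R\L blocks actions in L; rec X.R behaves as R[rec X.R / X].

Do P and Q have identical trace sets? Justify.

Reachable graph of P (4 states):
  m0 = (c.0 + (0 + 0 + b.0)) | c.0\{a,b} :: ··b··> m1, ··c··> m1, ··c··> m2
  m1 = 0 | c.0\{a,b} :: ··c··> m3
  m2 = (c.0 + (0 + 0 + b.0)) | 0\{a,b} :: ··b··> m3, ··c··> m3
  m3 = 0 | 0\{a,b} :: stopped
Reachable graph of Q (4 states):
  n0 = (c.0 + (0 + 0)) | c.0\{a,b} :: ··c··> n1, ··c··> n2
  n1 = (c.0 + (0 + 0)) | 0\{a,b} :: ··c··> n3
  n2 = 0 | c.0\{a,b} :: ··c··> n3
  n3 = 0 | 0\{a,b} :: stopped
Executing b from P (initial set {m0}):
  [1] b ⇒ {m1}
  ✓ P
Executing b from Q (initial set {n0}):
  [1] b ⇒ ∅  — Q cannot continue

traces(P) ≠ traces(Q) — witness ⟨b⟩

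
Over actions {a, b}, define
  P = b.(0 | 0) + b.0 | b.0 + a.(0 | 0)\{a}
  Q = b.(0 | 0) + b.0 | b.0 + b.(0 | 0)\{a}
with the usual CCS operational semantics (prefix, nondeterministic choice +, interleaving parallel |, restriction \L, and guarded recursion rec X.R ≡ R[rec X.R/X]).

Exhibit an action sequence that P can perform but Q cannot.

a

LTS(P): 5 reachable states
  p0 = b.(0 | 0) + b.0 | b.0 + a.(0 | 0)\{a} has moves =a=> p1, =b=> p2, =b=> p3, =b=> p4
  p1 = (0 | 0)\{a} has moves deadlocked
  p2 = 0 | 0 has moves deadlocked
  p3 = 0 | b.0 has moves =b=> p2
  p4 = b.0 | 0 has moves =b=> p2
LTS(Q): 5 reachable states
  q0 = b.(0 | 0) + b.0 | b.0 + b.(0 | 0)\{a} has moves =b=> q1, =b=> q2, =b=> q3, =b=> q4
  q1 = (0 | 0)\{a} has moves deadlocked
  q2 = 0 | 0 has moves deadlocked
  q3 = 0 | b.0 has moves =b=> q2
  q4 = b.0 | 0 has moves =b=> q2
Trace ⟨a⟩ through P, begin at {p0}:
  [1] a ⇒ {p1}
  ✓ P
Trace ⟨a⟩ through Q, begin at {q0}:
  [1] a ⇒ no successor for Q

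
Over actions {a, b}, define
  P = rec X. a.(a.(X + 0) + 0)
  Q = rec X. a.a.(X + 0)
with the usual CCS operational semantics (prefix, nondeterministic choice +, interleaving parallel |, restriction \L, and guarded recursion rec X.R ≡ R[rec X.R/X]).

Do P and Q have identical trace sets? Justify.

YES

P's transition system — 3 states:
  m0 = rec X. a.(a.(X + 0) + 0) has moves -a-> m1
  m1 = a.((rec X. a.(a.(X + 0) + 0)) + 0) + 0 has moves -a-> m2
  m2 = (rec X. a.(a.(X + 0) + 0)) + 0 has moves -a-> m1
Q's transition system — 3 states:
  n0 = rec X. a.a.(X + 0) has moves -a-> n1
  n1 = a.((rec X. a.a.(X + 0)) + 0) has moves -a-> n2
  n2 = (rec X. a.a.(X + 0)) + 0 has moves -a-> n1
Coarsest stable partition (strong bisimilarity classes):
  B0 = {m0, m1, m2, n0, n1, n2}
m0 ∈ B0, n0 ∈ B0 → same block
Bisimilar ⇒ trace-equivalent.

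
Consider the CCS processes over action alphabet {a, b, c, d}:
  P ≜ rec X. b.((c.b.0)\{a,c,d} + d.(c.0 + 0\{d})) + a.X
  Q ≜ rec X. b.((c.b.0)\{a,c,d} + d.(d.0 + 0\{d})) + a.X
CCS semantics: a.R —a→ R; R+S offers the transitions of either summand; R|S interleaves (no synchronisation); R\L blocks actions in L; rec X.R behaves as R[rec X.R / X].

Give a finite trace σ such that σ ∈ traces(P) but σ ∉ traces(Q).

P's transition system — 4 states:
  u0 = rec X. b.((c.b.0)\{a,c,d} + d.(c.0 + 0\{d})) + a.X | ··a··> u0, ··b··> u1
  u1 = (c.b.0)\{a,c,d} + d.(c.0 + 0\{d}) | ··d··> u2
  u2 = c.0 + 0\{d} | ··c··> u3
  u3 = 0 | ∅
Q's transition system — 4 states:
  v0 = rec X. b.((c.b.0)\{a,c,d} + d.(d.0 + 0\{d})) + a.X | ··a··> v0, ··b··> v1
  v1 = (c.b.0)\{a,c,d} + d.(d.0 + 0\{d}) | ··d··> v2
  v2 = d.0 + 0\{d} | ··d··> v3
  v3 = 0 | ∅
Run σ = ⟨bdc⟩ on P: start {u0}
  [1] b ⇒ {u1}
  [2] d ⇒ {u2}
  [3] c ⇒ {u3}
  ✓ P
Run σ = ⟨bdc⟩ on Q: start {v0}
  [1] b ⇒ {v1}
  [2] d ⇒ {v2}
  [3] c ⇒ ∅  — Q cannot continue

bdc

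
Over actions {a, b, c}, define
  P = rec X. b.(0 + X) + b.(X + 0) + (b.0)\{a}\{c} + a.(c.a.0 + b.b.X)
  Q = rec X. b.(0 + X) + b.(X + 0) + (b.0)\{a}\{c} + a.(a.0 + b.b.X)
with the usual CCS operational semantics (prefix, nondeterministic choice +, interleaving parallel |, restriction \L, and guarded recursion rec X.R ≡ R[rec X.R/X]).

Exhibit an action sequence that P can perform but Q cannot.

P's transition system — 8 states:
  s0 = rec X. b.(0 + X) + b.(X + 0) + (b.0)\{a}\{c} + a.(c.a.0 + b.b.X) | =a=> s1, =b=> s2, =b=> s3, =b=> s4
  s1 = c.a.0 + b.b.(rec X. b.(0 + X) + b.(X + 0) + (b.0)\{a}\{c} + a.(c.a.0 + b.b.X)) | =b=> s5, =c=> s6
  s2 = (rec X. b.(0 + X) + b.(X + 0) + (b.0)\{a}\{c} + a.(c.a.0 + b.b.X)) + 0 | =a=> s1, =b=> s2, =b=> s3, =b=> s4
  s3 = 0 + (rec X. b.(0 + X) + b.(X + 0) + (b.0)\{a}\{c} + a.(c.a.0 + b.b.X)) | =a=> s1, =b=> s2, =b=> s3, =b=> s4
  s4 = 0\{a}\{c} | (no moves)
  s5 = b.(rec X. b.(0 + X) + b.(X + 0) + (b.0)\{a}\{c} + a.(c.a.0 + b.b.X)) | =b=> s0
  s6 = a.0 | =a=> s7
  s7 = 0 | (no moves)
Q's transition system — 7 states:
  t0 = rec X. b.(0 + X) + b.(X + 0) + (b.0)\{a}\{c} + a.(a.0 + b.b.X) | =a=> t1, =b=> t2, =b=> t3, =b=> t4
  t1 = a.0 + b.b.(rec X. b.(0 + X) + b.(X + 0) + (b.0)\{a}\{c} + a.(a.0 + b.b.X)) | =a=> t5, =b=> t6
  t2 = (rec X. b.(0 + X) + b.(X + 0) + (b.0)\{a}\{c} + a.(a.0 + b.b.X)) + 0 | =a=> t1, =b=> t2, =b=> t3, =b=> t4
  t3 = 0 + (rec X. b.(0 + X) + b.(X + 0) + (b.0)\{a}\{c} + a.(a.0 + b.b.X)) | =a=> t1, =b=> t2, =b=> t3, =b=> t4
  t4 = 0\{a}\{c} | (no moves)
  t5 = 0 | (no moves)
  t6 = b.(rec X. b.(0 + X) + b.(X + 0) + (b.0)\{a}\{c} + a.(a.0 + b.b.X)) | =b=> t0
Executing ac from P (initial set {s0}):
  after a @ step 1: {s1}
  after c @ step 2: {s6}
  P completes σ.
Executing ac from Q (initial set {t0}):
  after a @ step 1: {t1}
  after c @ step 2: no successor for Q

ac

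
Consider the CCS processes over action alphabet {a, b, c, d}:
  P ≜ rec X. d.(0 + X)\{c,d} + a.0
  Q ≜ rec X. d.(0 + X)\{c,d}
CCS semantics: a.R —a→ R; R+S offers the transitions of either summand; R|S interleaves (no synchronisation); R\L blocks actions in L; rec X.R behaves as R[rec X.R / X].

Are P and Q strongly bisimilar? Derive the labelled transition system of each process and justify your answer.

P ≁ Q

Reachable graph of P (4 states):
  u0 = rec X. d.(0 + X)\{c,d} + a.0 :: -a-> u1, -d-> u2
  u1 = 0 :: ∅
  u2 = (0 + (rec X. d.(0 + X)\{c,d} + a.0))\{c,d} :: -a-> u3
  u3 = 0\{c,d} :: ∅
Reachable graph of Q (2 states):
  v0 = rec X. d.(0 + X)\{c,d} :: -d-> v1
  v1 = (0 + (rec X. d.(0 + X)\{c,d}))\{c,d} :: ∅
Bisimilarity quotient blocks:
  B0 = {u0}
  B1 = {u2}
  B2 = {u1, u3, v1}
  B3 = {v0}
u0 ∈ B0, v0 ∈ B3 → different blocks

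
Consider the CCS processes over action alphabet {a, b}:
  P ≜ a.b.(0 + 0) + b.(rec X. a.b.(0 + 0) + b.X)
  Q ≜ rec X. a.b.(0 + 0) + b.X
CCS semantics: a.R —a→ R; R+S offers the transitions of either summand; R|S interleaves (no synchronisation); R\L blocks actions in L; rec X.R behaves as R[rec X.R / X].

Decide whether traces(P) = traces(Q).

trace-equivalent

P's transition system — 4 states:
  m0 = a.b.(0 + 0) + b.(rec X. a.b.(0 + 0) + b.X) has moves --a--▸ m1, --b--▸ m2
  m1 = b.(0 + 0) has moves --b--▸ m3
  m2 = rec X. a.b.(0 + 0) + b.X has moves --a--▸ m1, --b--▸ m2
  m3 = 0 + 0 has moves stopped
Q's transition system — 3 states:
  n0 = rec X. a.b.(0 + 0) + b.X has moves --a--▸ n1, --b--▸ n0
  n1 = b.(0 + 0) has moves --b--▸ n2
  n2 = 0 + 0 has moves stopped
Partition-refinement fixed point:
  B0 = {m0, m2, n0}
  B1 = {m1, n1}
  B2 = {m3, n2}
m0 ∈ B0, n0 ∈ B0 → same block
Bisimilar ⇒ trace-equivalent.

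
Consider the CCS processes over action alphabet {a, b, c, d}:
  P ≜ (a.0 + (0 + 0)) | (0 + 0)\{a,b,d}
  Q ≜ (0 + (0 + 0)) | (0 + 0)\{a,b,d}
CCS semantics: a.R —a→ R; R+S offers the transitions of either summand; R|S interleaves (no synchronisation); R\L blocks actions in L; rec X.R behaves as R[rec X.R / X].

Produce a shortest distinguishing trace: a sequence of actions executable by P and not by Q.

Reachable graph of P (2 states):
  p0 = (a.0 + (0 + 0)) | (0 + 0)\{a,b,d} → -a-> p1
  p1 = 0 | (0 + 0)\{a,b,d} → ·
Reachable graph of Q (1 states):
  q0 = (0 + (0 + 0)) | (0 + 0)\{a,b,d} → ·
Trace ⟨a⟩ through P, begin at {p0}:
  [1] a ⇒ {p1}
  ✓ P
Trace ⟨a⟩ through Q, begin at {q0}:
  [1] a ⇒ ∅  — Q cannot continue

a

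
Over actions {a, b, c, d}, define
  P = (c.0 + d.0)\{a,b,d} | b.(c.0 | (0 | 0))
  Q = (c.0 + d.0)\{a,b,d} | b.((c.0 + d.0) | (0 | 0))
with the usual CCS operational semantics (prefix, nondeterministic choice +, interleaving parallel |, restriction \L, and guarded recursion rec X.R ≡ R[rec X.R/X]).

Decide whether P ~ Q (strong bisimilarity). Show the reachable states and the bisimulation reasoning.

not bisimilar

Reachable graph of P (6 states):
  s0 = (c.0 + d.0)\{a,b,d} | b.(c.0 | (0 | 0)) → ··b··> s1, ··c··> s2
  s1 = (c.0 + d.0)\{a,b,d} | (c.0 | (0 | 0)) → ··c··> s3, ··c··> s4
  s2 = 0\{a,b,d} | b.(c.0 | (0 | 0)) → ··b··> s4
  s3 = (c.0 + d.0)\{a,b,d} | (0 | (0 | 0)) → ··c··> s5
  s4 = 0\{a,b,d} | (c.0 | (0 | 0)) → ··c··> s5
  s5 = 0\{a,b,d} | (0 | (0 | 0)) → (no moves)
Reachable graph of Q (6 states):
  t0 = (c.0 + d.0)\{a,b,d} | b.((c.0 + d.0) | (0 | 0)) → ··b··> t1, ··c··> t2
  t1 = (c.0 + d.0)\{a,b,d} | ((c.0 + d.0) | (0 | 0)) → ··c··> t3, ··c··> t4, ··d··> t3
  t2 = 0\{a,b,d} | b.((c.0 + d.0) | (0 | 0)) → ··b··> t4
  t3 = (c.0 + d.0)\{a,b,d} | (0 | (0 | 0)) → ··c··> t5
  t4 = 0\{a,b,d} | ((c.0 + d.0) | (0 | 0)) → ··c··> t5, ··d··> t5
  t5 = 0\{a,b,d} | (0 | (0 | 0)) → (no moves)
Partition-refinement fixed point:
  B0 = {s0}
  B1 = {s2}
  B2 = {s3, s4, t3}
  B3 = {s5, t5}
  B4 = {s1}
  B5 = {t0}
  B6 = {t1}
  B7 = {t4}
  B8 = {t2}
s0 ∈ B0, t0 ∈ B5 → different blocks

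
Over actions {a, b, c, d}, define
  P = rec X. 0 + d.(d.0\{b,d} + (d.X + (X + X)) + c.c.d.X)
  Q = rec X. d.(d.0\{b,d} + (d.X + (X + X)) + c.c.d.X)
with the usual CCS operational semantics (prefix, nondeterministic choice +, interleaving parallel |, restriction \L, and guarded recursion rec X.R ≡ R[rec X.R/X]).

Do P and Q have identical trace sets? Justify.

P's transition system — 5 states:
  m0 = rec X. 0 + d.(d.0\{b,d} + (d.X + (X + X)) + c.c.d.X) :: =d=> m1
  m1 = d.0\{b,d} + (d.(rec X. 0 + d.(d.0\{b,d} + (d.X + (X + X)) + c.c.d.X)) + ((rec X. 0 + d.(d.0\{b,d} + (d.X + (X + X)) + c.c.d.X)) + (rec X. 0 + d.(d.0\{b,d} + (d.X + (X + X)) + c.c.d.X)))) + c.c.d.(rec X. 0 + d.(d.0\{b,d} + (d.X + (X + X)) + c.c.d.X)) :: =c=> m2, =d=> m0, =d=> m1, =d=> m3
  m2 = c.d.(rec X. 0 + d.(d.0\{b,d} + (d.X + (X + X)) + c.c.d.X)) :: =c=> m4
  m3 = 0\{b,d} :: ∅
  m4 = d.(rec X. 0 + d.(d.0\{b,d} + (d.X + (X + X)) + c.c.d.X)) :: =d=> m0
Q's transition system — 5 states:
  n0 = rec X. d.(d.0\{b,d} + (d.X + (X + X)) + c.c.d.X) :: =d=> n1
  n1 = d.0\{b,d} + (d.(rec X. d.(d.0\{b,d} + (d.X + (X + X)) + c.c.d.X)) + ((rec X. d.(d.0\{b,d} + (d.X + (X + X)) + c.c.d.X)) + (rec X. d.(d.0\{b,d} + (d.X + (X + X)) + c.c.d.X)))) + c.c.d.(rec X. d.(d.0\{b,d} + (d.X + (X + X)) + c.c.d.X)) :: =c=> n2, =d=> n0, =d=> n1, =d=> n3
  n2 = c.d.(rec X. d.(d.0\{b,d} + (d.X + (X + X)) + c.c.d.X)) :: =c=> n4
  n3 = 0\{b,d} :: ∅
  n4 = d.(rec X. d.(d.0\{b,d} + (d.X + (X + X)) + c.c.d.X)) :: =d=> n0
Coarsest stable partition (strong bisimilarity classes):
  B0 = {m0, n0}
  B1 = {m1, n1}
  B2 = {m3, n3}
  B3 = {m2, n2}
  B4 = {m4, n4}
m0 ∈ B0, n0 ∈ B0 → same block
Bisimilar ⇒ trace-equivalent.

YES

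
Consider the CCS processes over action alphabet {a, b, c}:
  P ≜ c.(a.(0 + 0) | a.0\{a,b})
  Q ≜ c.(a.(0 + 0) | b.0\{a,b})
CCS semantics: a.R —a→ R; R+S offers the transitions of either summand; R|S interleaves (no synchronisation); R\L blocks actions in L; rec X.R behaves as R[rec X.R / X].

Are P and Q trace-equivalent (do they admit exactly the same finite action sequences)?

trace-distinct — witness ⟨caa⟩

Reachable graph of P (5 states):
  p0 = c.(a.(0 + 0) | a.0\{a,b}) → =c=> p1
  p1 = a.(0 + 0) | a.0\{a,b} → =a=> p2, =a=> p3
  p2 = (0 + 0) | a.0\{a,b} → =a=> p4
  p3 = a.(0 + 0) | 0\{a,b} → =a=> p4
  p4 = (0 + 0) | 0\{a,b} → stopped
Reachable graph of Q (5 states):
  q0 = c.(a.(0 + 0) | b.0\{a,b}) → =c=> q1
  q1 = a.(0 + 0) | b.0\{a,b} → =a=> q2, =b=> q3
  q2 = (0 + 0) | b.0\{a,b} → =b=> q4
  q3 = a.(0 + 0) | 0\{a,b} → =a=> q4
  q4 = (0 + 0) | 0\{a,b} → stopped
Executing caa from P (initial set {p0}):
  after c @ step 1: {p1}
  after a @ step 2: {p2, p3}
  after a @ step 3: {p4}
  P completes σ.
Executing caa from Q (initial set {q0}):
  after c @ step 1: {q1}
  after a @ step 2: {q2}
  after a @ step 3: ∅ (Q stuck)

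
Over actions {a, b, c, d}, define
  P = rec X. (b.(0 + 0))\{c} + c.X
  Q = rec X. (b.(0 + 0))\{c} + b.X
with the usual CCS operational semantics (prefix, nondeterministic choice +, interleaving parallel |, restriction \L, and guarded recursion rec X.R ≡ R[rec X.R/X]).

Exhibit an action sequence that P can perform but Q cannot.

c

LTS(P): 2 reachable states
  u0 = rec X. (b.(0 + 0))\{c} + c.X ⊢ --b--▸ u1, --c--▸ u0
  u1 = (0 + 0)\{c} ⊢ ∅
LTS(Q): 2 reachable states
  v0 = rec X. (b.(0 + 0))\{c} + b.X ⊢ --b--▸ v0, --b--▸ v1
  v1 = (0 + 0)\{c} ⊢ ∅
Trace ⟨c⟩ through P, begin at {u0}:
  [1] c ⇒ {u0}
  P completes σ.
Trace ⟨c⟩ through Q, begin at {v0}:
  [1] c ⇒ no successor for Q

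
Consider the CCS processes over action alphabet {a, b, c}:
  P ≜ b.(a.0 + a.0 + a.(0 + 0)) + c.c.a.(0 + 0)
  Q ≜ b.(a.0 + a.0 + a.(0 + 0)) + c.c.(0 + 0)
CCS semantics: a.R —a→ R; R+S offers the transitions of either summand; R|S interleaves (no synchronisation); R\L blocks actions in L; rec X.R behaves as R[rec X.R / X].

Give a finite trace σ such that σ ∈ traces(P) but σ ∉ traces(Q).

cca

LTS(P): 6 reachable states
  m0 = b.(a.0 + a.0 + a.(0 + 0)) + c.c.a.(0 + 0) :: —b→ m1, —c→ m2
  m1 = a.0 + a.0 + a.(0 + 0) :: —a→ m3, —a→ m4
  m2 = c.a.(0 + 0) :: —c→ m5
  m3 = 0 :: stopped
  m4 = 0 + 0 :: stopped
  m5 = a.(0 + 0) :: —a→ m4
LTS(Q): 5 reachable states
  n0 = b.(a.0 + a.0 + a.(0 + 0)) + c.c.(0 + 0) :: —b→ n1, —c→ n2
  n1 = a.0 + a.0 + a.(0 + 0) :: —a→ n3, —a→ n4
  n2 = c.(0 + 0) :: —c→ n4
  n3 = 0 :: stopped
  n4 = 0 + 0 :: stopped
Run σ = ⟨cca⟩ on P: start {m0}
  after c @ step 1: {m2}
  after c @ step 2: {m5}
  after a @ step 3: {m4}
  — P admits the full trace.
Run σ = ⟨cca⟩ on Q: start {n0}
  after c @ step 1: {n2}
  after c @ step 2: {n4}
  after a @ step 3: ∅ (Q stuck)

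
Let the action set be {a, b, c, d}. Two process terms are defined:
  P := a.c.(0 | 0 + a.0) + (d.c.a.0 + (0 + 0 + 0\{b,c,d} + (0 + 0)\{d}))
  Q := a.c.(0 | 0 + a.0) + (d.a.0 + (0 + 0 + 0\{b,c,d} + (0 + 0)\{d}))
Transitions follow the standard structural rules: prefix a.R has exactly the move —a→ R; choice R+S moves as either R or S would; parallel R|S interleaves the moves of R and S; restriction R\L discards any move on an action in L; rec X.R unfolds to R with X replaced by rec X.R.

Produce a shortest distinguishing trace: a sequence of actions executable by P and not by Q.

P's transition system — 6 states:
  m0 = a.c.(0 | 0 + a.0) + (d.c.a.0 + (0 + 0 + 0\{b,c,d} + (0 + 0)\{d})) ⊢ =a=> m1, =d=> m2
  m1 = c.(0 | 0 + a.0) ⊢ =c=> m3
  m2 = c.a.0 ⊢ =c=> m4
  m3 = 0 | 0 + a.0 ⊢ =a=> m5
  m4 = a.0 ⊢ =a=> m5
  m5 = 0 ⊢ deadlocked
Q's transition system — 5 states:
  n0 = a.c.(0 | 0 + a.0) + (d.a.0 + (0 + 0 + 0\{b,c,d} + (0 + 0)\{d})) ⊢ =a=> n1, =d=> n2
  n1 = c.(0 | 0 + a.0) ⊢ =c=> n3
  n2 = a.0 ⊢ =a=> n4
  n3 = 0 | 0 + a.0 ⊢ =a=> n4
  n4 = 0 ⊢ deadlocked
Trace ⟨dc⟩ through P, begin at {m0}:
  [1] d ⇒ {m2}
  [2] c ⇒ {m4}
  — P admits the full trace.
Trace ⟨dc⟩ through Q, begin at {n0}:
  [1] d ⇒ {n2}
  [2] c ⇒ no successor for Q

dc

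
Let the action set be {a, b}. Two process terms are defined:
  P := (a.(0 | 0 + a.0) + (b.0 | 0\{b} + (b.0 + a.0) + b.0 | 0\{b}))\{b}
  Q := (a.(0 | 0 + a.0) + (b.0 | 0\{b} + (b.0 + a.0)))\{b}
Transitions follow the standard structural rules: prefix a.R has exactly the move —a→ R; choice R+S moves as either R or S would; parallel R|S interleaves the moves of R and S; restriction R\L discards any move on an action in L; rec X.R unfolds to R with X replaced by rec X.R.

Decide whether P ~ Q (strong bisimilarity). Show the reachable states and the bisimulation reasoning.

YES

Reachable graph of P (3 states):
  p0 = (a.(0 | 0 + a.0) + (b.0 | 0\{b} + (b.0 + a.0) + b.0 | 0\{b}))\{b} :: —a→ p1, —a→ p2
  p1 = (0 | 0 + a.0)\{b} :: —a→ p2
  p2 = 0\{b} :: deadlocked
Reachable graph of Q (3 states):
  q0 = (a.(0 | 0 + a.0) + (b.0 | 0\{b} + (b.0 + a.0)))\{b} :: —a→ q1, —a→ q2
  q1 = (0 | 0 + a.0)\{b} :: —a→ q2
  q2 = 0\{b} :: deadlocked
Partition-refinement fixed point:
  B0 = {p0, q0}
  B1 = {p2, q2}
  B2 = {p1, q1}
p0 ∈ B0, q0 ∈ B0 → same block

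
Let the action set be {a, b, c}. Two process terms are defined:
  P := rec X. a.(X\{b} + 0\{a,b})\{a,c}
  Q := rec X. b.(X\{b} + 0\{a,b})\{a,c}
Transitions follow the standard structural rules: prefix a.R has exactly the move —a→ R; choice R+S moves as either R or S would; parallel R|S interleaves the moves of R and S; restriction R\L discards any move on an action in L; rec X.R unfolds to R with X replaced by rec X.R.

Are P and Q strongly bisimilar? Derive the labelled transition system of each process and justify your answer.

LTS(P): 2 reachable states
  u0 = rec X. a.(X\{b} + 0\{a,b})\{a,c} ⊢ ··a··> u1
  u1 = ((rec X. a.(X\{b} + 0\{a,b})\{a,c})\{b} + 0\{a,b})\{a,c} ⊢ (no moves)
LTS(Q): 2 reachable states
  v0 = rec X. b.(X\{b} + 0\{a,b})\{a,c} ⊢ ··b··> v1
  v1 = ((rec X. b.(X\{b} + 0\{a,b})\{a,c})\{b} + 0\{a,b})\{a,c} ⊢ (no moves)
Coarsest stable partition (strong bisimilarity classes):
  B0 = {u0}
  B1 = {u1, v1}
  B2 = {v0}
u0 ∈ B0, v0 ∈ B2 → different blocks

P ≁ Q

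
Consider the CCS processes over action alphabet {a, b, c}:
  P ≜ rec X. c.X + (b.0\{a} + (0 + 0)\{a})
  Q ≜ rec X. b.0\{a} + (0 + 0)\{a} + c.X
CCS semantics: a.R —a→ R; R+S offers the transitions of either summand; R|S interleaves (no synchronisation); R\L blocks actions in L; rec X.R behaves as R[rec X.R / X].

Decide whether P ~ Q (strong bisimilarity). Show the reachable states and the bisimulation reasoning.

Reachable graph of P (2 states):
  m0 = rec X. c.X + (b.0\{a} + (0 + 0)\{a}) ⊢ ··b··> m1, ··c··> m0
  m1 = 0\{a} ⊢ stopped
Reachable graph of Q (2 states):
  n0 = rec X. b.0\{a} + (0 + 0)\{a} + c.X ⊢ ··b··> n1, ··c··> n0
  n1 = 0\{a} ⊢ stopped
Partition-refinement fixed point:
  B0 = {m0, n0}
  B1 = {m1, n1}
m0 ∈ B0, n0 ∈ B0 → same block

P ~ Q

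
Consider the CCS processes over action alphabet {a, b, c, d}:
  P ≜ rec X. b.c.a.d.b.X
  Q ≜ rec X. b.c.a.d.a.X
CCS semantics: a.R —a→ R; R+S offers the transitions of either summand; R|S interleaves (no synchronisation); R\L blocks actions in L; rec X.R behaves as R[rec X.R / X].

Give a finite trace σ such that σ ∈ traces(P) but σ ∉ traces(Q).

Reachable graph of P (5 states):
  s0 = rec X. b.c.a.d.b.X :: -b-> s1
  s1 = c.a.d.b.(rec X. b.c.a.d.b.X) :: -c-> s2
  s2 = a.d.b.(rec X. b.c.a.d.b.X) :: -a-> s3
  s3 = d.b.(rec X. b.c.a.d.b.X) :: -d-> s4
  s4 = b.(rec X. b.c.a.d.b.X) :: -b-> s0
Reachable graph of Q (5 states):
  t0 = rec X. b.c.a.d.a.X :: -b-> t1
  t1 = c.a.d.a.(rec X. b.c.a.d.a.X) :: -c-> t2
  t2 = a.d.a.(rec X. b.c.a.d.a.X) :: -a-> t3
  t3 = d.a.(rec X. b.c.a.d.a.X) :: -d-> t4
  t4 = a.(rec X. b.c.a.d.a.X) :: -a-> t0
Executing bcadb from P (initial set {s0}):
  step 1 (b): {s1}
  step 2 (c): {s2}
  step 3 (a): {s3}
  step 4 (d): {s4}
  step 5 (b): {s0}
  ✓ P
Executing bcadb from Q (initial set {t0}):
  step 1 (b): {t1}
  step 2 (c): {t2}
  step 3 (a): {t3}
  step 4 (d): {t4}
  step 5 (b): ∅ (Q stuck)

bcadb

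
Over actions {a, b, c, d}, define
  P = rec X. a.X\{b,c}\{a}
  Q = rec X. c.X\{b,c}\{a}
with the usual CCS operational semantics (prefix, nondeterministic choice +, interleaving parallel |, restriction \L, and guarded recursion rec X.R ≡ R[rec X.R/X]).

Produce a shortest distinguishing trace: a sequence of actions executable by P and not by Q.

P's transition system — 2 states:
  p0 = rec X. a.X\{b,c}\{a} :: -a-> p1
  p1 = (rec X. a.X\{b,c}\{a})\{b,c}\{a} :: deadlocked
Q's transition system — 2 states:
  q0 = rec X. c.X\{b,c}\{a} :: -c-> q1
  q1 = (rec X. c.X\{b,c}\{a})\{b,c}\{a} :: deadlocked
Executing a from P (initial set {p0}):
  [1] a ⇒ {p1}
  ✓ P
Executing a from Q (initial set {q0}):
  [1] a ⇒ no successor for Q

a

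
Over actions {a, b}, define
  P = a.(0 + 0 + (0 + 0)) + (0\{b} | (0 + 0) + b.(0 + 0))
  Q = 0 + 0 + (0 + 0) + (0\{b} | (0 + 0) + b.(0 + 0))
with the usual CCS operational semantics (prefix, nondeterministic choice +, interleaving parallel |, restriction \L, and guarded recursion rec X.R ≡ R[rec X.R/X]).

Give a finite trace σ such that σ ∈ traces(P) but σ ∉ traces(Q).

a

Reachable graph of P (3 states):
  s0 = a.(0 + 0 + (0 + 0)) + (0\{b} | (0 + 0) + b.(0 + 0)) :: ··a··> s1, ··b··> s2
  s1 = 0 + 0 + (0 + 0) :: stopped
  s2 = 0 + 0 :: stopped
Reachable graph of Q (2 states):
  t0 = 0 + 0 + (0 + 0) + (0\{b} | (0 + 0) + b.(0 + 0)) :: ··b··> t1
  t1 = 0 + 0 :: stopped
Trace ⟨a⟩ through P, begin at {s0}:
  step 1 (a): {s1}
  ✓ P
Trace ⟨a⟩ through Q, begin at {t0}:
  step 1 (a): no successor for Q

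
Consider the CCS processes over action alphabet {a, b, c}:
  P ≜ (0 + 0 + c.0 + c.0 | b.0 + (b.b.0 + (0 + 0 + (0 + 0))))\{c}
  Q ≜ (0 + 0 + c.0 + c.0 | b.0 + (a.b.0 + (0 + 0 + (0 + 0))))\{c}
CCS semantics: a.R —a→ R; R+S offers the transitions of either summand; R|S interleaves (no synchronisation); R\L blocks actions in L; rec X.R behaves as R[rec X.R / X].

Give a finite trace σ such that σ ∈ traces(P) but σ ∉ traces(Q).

LTS(P): 4 reachable states
  u0 = (0 + 0 + c.0 + c.0 | b.0 + (b.b.0 + (0 + 0 + (0 + 0))))\{c} ⊢ --b--▸ u1, --b--▸ u2
  u1 = (b.0)\{c} ⊢ --b--▸ u3
  u2 = (c.0 | 0)\{c} ⊢ ∅
  u3 = 0\{c} ⊢ ∅
LTS(Q): 4 reachable states
  v0 = (0 + 0 + c.0 + c.0 | b.0 + (a.b.0 + (0 + 0 + (0 + 0))))\{c} ⊢ --a--▸ v1, --b--▸ v2
  v1 = (b.0)\{c} ⊢ --b--▸ v3
  v2 = (c.0 | 0)\{c} ⊢ ∅
  v3 = 0\{c} ⊢ ∅
Executing bb from P (initial set {u0}):
  [1] b ⇒ {u1, u2}
  [2] b ⇒ {u3}
  P completes σ.
Executing bb from Q (initial set {v0}):
  [1] b ⇒ {v2}
  [2] b ⇒ no successor for Q

bb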